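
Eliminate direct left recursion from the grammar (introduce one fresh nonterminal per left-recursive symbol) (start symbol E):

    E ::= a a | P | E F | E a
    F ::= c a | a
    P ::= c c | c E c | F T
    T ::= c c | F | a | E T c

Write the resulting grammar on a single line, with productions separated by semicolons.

E is directly left-recursive.
For E: α = {F, a}, β = {a a, P}. Rewrite as E → β E' and E' → α E' | ε.

E ::= a a E' | P E'; F ::= c a | a; P ::= c c | c E c | F T; T ::= c c | F | a | E T c; E' ::= F E' | a E' | ε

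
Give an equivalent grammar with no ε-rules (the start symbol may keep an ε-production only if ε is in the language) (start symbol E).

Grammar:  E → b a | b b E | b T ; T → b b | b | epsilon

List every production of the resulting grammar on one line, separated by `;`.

E → b a | b b E | b T | b; T → b b | b

Nullable nonterminals: {T}.
ε ∉ L(G), so no ε-production is kept.
Add the nullable-subset variants: E → b T gives b T | b.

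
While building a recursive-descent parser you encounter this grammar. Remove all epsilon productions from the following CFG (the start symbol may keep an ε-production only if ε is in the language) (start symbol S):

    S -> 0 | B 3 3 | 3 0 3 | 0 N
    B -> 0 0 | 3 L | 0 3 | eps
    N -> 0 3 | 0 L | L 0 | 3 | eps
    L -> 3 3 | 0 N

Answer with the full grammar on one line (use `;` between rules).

S -> 0 | B 3 3 | 3 3 | 3 0 3 | 0 N; B -> 0 0 | 3 L | 0 3; N -> 0 3 | 0 L | L 0 | 3; L -> 3 3 | 0 N | 0

Nullable nonterminals: {B, N}.
ε ∉ L(G), so no ε-production is kept.
Add the nullable-subset variants: S → B 3 3 gives B 3 3 | 3 3. L → 0 N gives 0 N | 0.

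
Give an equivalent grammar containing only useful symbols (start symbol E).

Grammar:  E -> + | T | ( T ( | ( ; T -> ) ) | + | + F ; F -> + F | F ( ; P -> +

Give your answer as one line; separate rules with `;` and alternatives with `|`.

Generating nonterminals: {E, P, T}.
Reachable from E after that: {E, T}.
Removed useless symbols: {F, P} and every production mentioning them.

E -> + | T | ( T ( | (; T -> ) ) | +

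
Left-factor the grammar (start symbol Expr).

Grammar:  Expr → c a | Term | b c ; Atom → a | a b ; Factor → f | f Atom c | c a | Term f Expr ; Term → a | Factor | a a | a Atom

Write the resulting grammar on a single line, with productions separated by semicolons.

Atom has alternatives sharing prefix 'a': factor to Atom → a Atom1 with Atom1 → ε | b.
Factor has alternatives sharing prefix 'f': factor to Factor → f Factor1 with Factor1 → ε | Atom c.
Term has alternatives sharing prefix 'a': factor to Term → a Term1 with Term1 → ε | a | Atom.

Expr → c a | Term | b c; Atom → a Atom1; Factor → c a | Term f Expr | f Factor1; Term → Factor | a Term1; Atom1 → ε | b; Factor1 → ε | Atom c; Term1 → ε | a | Atom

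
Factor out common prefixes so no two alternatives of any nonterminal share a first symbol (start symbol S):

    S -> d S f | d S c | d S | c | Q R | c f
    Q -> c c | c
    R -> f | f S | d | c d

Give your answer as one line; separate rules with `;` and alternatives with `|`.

S -> Q R | d S S' | c S''; Q -> c Q'; R -> d | c d | f R'; S' -> f | c | ε; S'' -> ε | f; Q' -> c | ε; R' -> ε | S

S has alternatives sharing prefix 'd S': factor to S → d S S' with S' → f | c | ε.
S has alternatives sharing prefix 'c': factor to S → c S'' with S'' → ε | f.
Q has alternatives sharing prefix 'c': factor to Q → c Q' with Q' → c | ε.
R has alternatives sharing prefix 'f': factor to R → f R' with R' → ε | S.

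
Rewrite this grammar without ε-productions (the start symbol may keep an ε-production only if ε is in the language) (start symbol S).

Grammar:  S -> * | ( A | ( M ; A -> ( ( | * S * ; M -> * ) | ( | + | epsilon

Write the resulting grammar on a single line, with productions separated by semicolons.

Nullable nonterminals: {M}.
ε ∉ L(G), so no ε-production is kept.
Add the nullable-subset variants: S → ( M gives ( M | (.

S -> * | ( A | ( M | (; A -> ( ( | * S *; M -> * ) | ( | +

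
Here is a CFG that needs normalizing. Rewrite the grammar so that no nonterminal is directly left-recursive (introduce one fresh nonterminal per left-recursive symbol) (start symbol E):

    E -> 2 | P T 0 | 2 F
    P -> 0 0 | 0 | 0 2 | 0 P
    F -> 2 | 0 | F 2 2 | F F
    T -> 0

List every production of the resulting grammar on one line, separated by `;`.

Left recursion appears on F.
For F: α = {2 2, F}, β = {2, 0}. Rewrite as F → β F' and F' → α F' | ε.

E -> 2 | P T 0 | 2 F; P -> 0 0 | 0 | 0 2 | 0 P; F -> 2 F' | 0 F'; T -> 0; F' -> 2 2 F' | F F' | epsilon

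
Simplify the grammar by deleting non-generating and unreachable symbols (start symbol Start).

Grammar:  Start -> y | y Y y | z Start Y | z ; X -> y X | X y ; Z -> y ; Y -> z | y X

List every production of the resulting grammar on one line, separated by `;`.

Generating nonterminals: {Start, Y, Z}.
Reachable from Start after that: {Start, Y}.
Removed useless symbols: {X, Z} and every production mentioning them.

Start -> y | y Y y | z Start Y | z; Y -> z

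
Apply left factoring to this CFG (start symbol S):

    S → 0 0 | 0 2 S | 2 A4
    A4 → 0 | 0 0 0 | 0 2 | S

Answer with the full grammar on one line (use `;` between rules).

S has alternatives sharing prefix '0': factor to S → 0 S' with S' → 0 | 2 S.
A4 has alternatives sharing prefix '0': factor to A4 → 0 A4' with A4' → ε | 0 0 | 2.

S → 2 A4 | 0 S'; A4 → S | 0 A4'; S' → 0 | 2 S; A4' → eps | 0 0 | 2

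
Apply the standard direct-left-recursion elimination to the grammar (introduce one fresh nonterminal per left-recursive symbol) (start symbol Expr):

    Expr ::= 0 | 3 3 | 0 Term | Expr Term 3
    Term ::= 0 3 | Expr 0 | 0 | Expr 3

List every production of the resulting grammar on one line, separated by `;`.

Left recursion appears on Expr.
For Expr: α = {Term 3}, β = {0, 3 3, 0 Term}. Rewrite as Expr → β Expr1 and Expr1 → α Expr1 | ε.

Expr ::= 0 Expr1 | 3 3 Expr1 | 0 Term Expr1; Term ::= 0 3 | Expr 0 | 0 | Expr 3; Expr1 ::= Term 3 Expr1 | ε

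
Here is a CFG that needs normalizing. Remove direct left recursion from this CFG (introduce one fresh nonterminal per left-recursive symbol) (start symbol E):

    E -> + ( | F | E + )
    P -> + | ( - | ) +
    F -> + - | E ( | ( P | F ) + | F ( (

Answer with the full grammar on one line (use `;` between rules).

E -> + ( E' | F E'; P -> + | ( - | ) +; F -> + - F' | E ( F' | ( P F'; E' -> + ) E' | ε; F' -> ) + F' | ( ( F' | ε

Directly left-recursive nonterminals: E, F.
For E: α = {+ )}, β = {+ (, F}. Rewrite as E → β E' and E' → α E' | ε.
For F: α = {) +, ( (}, β = {+ -, E (, ( P}. Rewrite as F → β F' and F' → α F' | ε.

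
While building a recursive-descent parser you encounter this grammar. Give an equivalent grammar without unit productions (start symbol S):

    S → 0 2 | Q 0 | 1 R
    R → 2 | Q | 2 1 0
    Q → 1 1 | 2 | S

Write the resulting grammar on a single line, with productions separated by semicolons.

S → 0 2 | Q 0 | 1 R; R → 1 1 | 2 | 0 2 | Q 0 | 1 R | 2 1 0; Q → 0 2 | Q 0 | 1 R | 1 1 | 2

Unit pairs: Q ⇒* {S}; R ⇒* {Q, S}.
Replace each nonterminal's rules with the union of the non-unit rules of every nonterminal it unit-derives.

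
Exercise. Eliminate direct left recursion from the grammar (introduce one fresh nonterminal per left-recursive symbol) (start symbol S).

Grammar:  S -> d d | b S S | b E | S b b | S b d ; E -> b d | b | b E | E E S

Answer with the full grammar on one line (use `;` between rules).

S -> d d S' | b S S S' | b E S'; E -> b d E' | b E' | b E E'; S' -> b b S' | b d S' | ε; E' -> E S E' | ε

Left recursion appears on S, E.
For S: α = {b b, b d}, β = {d d, b S S, b E}. Rewrite as S → β S' and S' → α S' | ε.
For E: α = {E S}, β = {b d, b, b E}. Rewrite as E → β E' and E' → α E' | ε.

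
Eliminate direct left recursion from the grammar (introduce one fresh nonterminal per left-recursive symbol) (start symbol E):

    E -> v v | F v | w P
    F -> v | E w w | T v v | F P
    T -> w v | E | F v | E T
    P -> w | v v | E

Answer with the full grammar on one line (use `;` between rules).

E -> v v | F v | w P; F -> v F' | E w w F' | T v v F'; T -> w v | E | F v | E T; P -> w | v v | E; F' -> P F' | ε

Left recursion appears on F.
For F: α = {P}, β = {v, E w w, T v v}. Rewrite as F → β F' and F' → α F' | ε.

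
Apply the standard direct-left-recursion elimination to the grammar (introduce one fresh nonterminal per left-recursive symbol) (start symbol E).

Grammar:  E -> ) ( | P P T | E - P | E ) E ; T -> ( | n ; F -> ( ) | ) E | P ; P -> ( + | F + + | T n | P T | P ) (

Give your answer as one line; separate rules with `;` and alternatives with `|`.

Directly left-recursive nonterminals: E, P.
For E: α = {- P, ) E}, β = {) (, P P T}. Rewrite as E → β E' and E' → α E' | ε.
For P: α = {T, ) (}, β = {( +, F + +, T n}. Rewrite as P → β P' and P' → α P' | ε.

E -> ) ( E' | P P T E'; T -> ( | n; F -> ( ) | ) E | P; P -> ( + P' | F + + P' | T n P'; E' -> - P E' | ) E E' | epsilon; P' -> T P' | ) ( P' | epsilon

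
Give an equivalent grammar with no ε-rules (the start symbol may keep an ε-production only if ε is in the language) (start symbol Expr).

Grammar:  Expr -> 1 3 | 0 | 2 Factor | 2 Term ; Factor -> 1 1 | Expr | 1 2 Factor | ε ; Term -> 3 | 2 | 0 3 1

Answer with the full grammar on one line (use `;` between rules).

Expr -> 1 3 | 0 | 2 Factor | 2 | 2 Term; Factor -> 1 1 | Expr | 1 2 Factor | 1 2; Term -> 3 | 2 | 0 3 1

Nullable set = {Factor}.
ε ∉ L(G), so no ε-production is kept.
For each production, add variants omitting each subset of nullable occurrences: Expr → 2 Factor gives 2 Factor | 2. Factor → 1 2 Factor gives 1 2 Factor | 1 2.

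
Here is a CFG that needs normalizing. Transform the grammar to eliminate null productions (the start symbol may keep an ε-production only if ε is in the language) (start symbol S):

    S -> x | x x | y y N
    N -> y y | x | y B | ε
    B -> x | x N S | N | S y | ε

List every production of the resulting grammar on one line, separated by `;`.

S -> x | x x | y y N | y y; N -> y y | x | y B | y; B -> x | x N S | x S | N | S y

The nullable symbols are {B, N}.
ε ∉ L(G), so no ε-production is kept.
For each production, add variants omitting each subset of nullable occurrences: S → y y N gives y y N | y y. N → y B gives y B | y. B → x N S gives x N S | x S.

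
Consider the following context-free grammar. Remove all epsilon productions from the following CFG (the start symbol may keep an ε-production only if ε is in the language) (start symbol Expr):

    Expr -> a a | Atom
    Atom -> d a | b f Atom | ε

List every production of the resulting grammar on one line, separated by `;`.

Expr -> a a | Atom | ε; Atom -> d a | b f Atom | b f

Nullable nonterminals: {Atom, Expr}.
ε ∈ L(G) since Expr is nullable, so keep Expr → ε.
Expand every rule over subsets of its nullable positions: Atom → b f Atom gives b f Atom | b f.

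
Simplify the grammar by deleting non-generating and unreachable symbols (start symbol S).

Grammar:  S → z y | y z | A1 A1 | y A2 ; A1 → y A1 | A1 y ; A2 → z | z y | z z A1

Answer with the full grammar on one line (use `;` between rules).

S → z y | y z | y A2; A2 → z | z y

Generating nonterminals: {A2, S}.
Reachable from S after that: {A2, S}.
Removed useless symbols: {A1} and every production mentioning them.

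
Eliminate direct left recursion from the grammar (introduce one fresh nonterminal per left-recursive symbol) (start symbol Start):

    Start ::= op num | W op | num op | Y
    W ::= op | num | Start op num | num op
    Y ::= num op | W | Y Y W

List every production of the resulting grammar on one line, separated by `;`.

Start ::= op num | W op | num op | Y; W ::= op | num | Start op num | num op; Y ::= num op Y1 | W Y1; Y1 ::= Y W Y1 | ε

Left recursion appears on Y.
For Y: α = {Y W}, β = {num op, W}. Rewrite as Y → β Y1 and Y1 → α Y1 | ε.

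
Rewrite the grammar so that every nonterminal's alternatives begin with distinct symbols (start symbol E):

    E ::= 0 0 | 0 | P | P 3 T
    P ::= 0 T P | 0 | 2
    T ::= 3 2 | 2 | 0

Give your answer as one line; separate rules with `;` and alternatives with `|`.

E has alternatives sharing prefix '0': factor to E → 0 E' with E' → 0 | ε.
E has alternatives sharing prefix 'P': factor to E → P E'' with E'' → ε | 3 T.
P has alternatives sharing prefix '0': factor to P → 0 P' with P' → T P | ε.

E ::= 0 E' | P E''; P ::= 2 | 0 P'; T ::= 3 2 | 2 | 0; E' ::= 0 | eps; E'' ::= eps | 3 T; P' ::= T P | eps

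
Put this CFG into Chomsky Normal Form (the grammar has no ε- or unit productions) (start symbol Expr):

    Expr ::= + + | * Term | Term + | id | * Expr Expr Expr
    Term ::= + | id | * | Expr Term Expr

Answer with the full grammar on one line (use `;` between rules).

Introduce a nonterminal for each terminal appearing in a rule of length ≥ 2: X1 → +, X2 → *.
Binarize each right-hand side of length ≥ 3 by chaining fresh nonterminals (Y1, Y2, …): affected rules were Expr → X2 Expr Expr Expr; Term → Expr Term Expr.

Expr ::= X1 X1 | X2 Term | Term X1 | id | X2 Y1; Term ::= + | id | * | Expr Y3; X1 ::= +; X2 ::= *; Y1 ::= Expr Y2; Y2 ::= Expr Expr; Y3 ::= Term Expr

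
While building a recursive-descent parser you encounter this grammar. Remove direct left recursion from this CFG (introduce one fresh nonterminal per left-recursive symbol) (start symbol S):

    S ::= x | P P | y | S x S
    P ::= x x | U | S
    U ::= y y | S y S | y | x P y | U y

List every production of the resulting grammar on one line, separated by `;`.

S ::= x S' | P P S' | y S'; P ::= x x | U | S; U ::= y y U' | S y S U' | y U' | x P y U'; S' ::= x S S' | eps; U' ::= y U' | eps

Left recursion appears on S, U.
For S: α = {x S}, β = {x, P P, y}. Rewrite as S → β S' and S' → α S' | ε.
For U: α = {y}, β = {y y, S y S, y, x P y}. Rewrite as U → β U' and U' → α U' | ε.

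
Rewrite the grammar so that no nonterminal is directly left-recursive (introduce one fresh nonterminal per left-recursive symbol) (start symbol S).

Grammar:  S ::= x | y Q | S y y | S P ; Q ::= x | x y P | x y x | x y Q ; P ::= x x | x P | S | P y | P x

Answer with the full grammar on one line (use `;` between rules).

S ::= x S' | y Q S'; Q ::= x | x y P | x y x | x y Q; P ::= x x P' | x P P' | S P'; S' ::= y y S' | P S' | ε; P' ::= y P' | x P' | ε

S, P are directly left-recursive.
For S: α = {y y, P}, β = {x, y Q}. Rewrite as S → β S' and S' → α S' | ε.
For P: α = {y, x}, β = {x x, x P, S}. Rewrite as P → β P' and P' → α P' | ε.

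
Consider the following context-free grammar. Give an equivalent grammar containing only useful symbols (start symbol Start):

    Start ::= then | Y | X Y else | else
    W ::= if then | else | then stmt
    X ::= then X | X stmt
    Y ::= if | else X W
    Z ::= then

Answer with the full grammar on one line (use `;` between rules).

Generating nonterminals: {Start, W, Y, Z}.
Reachable from Start after that: {Start, Y}.
Removed useless symbols: {W, X, Z} and every production mentioning them.

Start ::= then | Y | else; Y ::= if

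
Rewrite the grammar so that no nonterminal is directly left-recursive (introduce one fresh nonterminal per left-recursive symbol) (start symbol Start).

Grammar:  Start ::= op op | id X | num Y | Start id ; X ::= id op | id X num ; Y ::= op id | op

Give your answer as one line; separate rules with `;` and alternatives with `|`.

Directly left-recursive nonterminal: Start.
For Start: α = {id}, β = {op op, id X, num Y}. Rewrite as Start → β Start1 and Start1 → α Start1 | ε.

Start ::= op op Start1 | id X Start1 | num Y Start1; X ::= id op | id X num; Y ::= op id | op; Start1 ::= id Start1 | ε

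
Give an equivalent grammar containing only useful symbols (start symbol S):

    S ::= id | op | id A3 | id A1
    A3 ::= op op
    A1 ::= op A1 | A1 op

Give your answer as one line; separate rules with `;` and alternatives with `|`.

S ::= id | op | id A3; A3 ::= op op

Generating nonterminals: {A3, S}.
Reachable from S after that: {A3, S}.
Removed useless symbols: {A1} and every production mentioning them.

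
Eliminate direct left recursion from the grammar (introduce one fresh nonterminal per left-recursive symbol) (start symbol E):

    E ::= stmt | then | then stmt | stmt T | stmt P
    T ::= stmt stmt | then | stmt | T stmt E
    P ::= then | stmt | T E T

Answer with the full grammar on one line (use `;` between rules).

Left recursion appears on T.
For T: α = {stmt E}, β = {stmt stmt, then, stmt}. Rewrite as T → β T' and T' → α T' | ε.

E ::= stmt | then | then stmt | stmt T | stmt P; T ::= stmt stmt T' | then T' | stmt T'; P ::= then | stmt | T E T; T' ::= stmt E T' | eps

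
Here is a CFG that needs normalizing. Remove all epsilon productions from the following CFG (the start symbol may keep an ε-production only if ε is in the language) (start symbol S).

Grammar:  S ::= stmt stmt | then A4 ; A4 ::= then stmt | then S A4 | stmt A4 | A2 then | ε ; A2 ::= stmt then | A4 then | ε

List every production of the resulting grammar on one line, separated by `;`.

The nullable symbols are {A2, A4}.
ε ∉ L(G), so no ε-production is kept.
Add the nullable-subset variants: S → then A4 gives then A4 | then. A4 → then S A4 gives then S A4 | then S. A4 → stmt A4 gives stmt A4 | stmt. A4 → A2 then gives A2 then | then.

S ::= stmt stmt | then A4 | then; A4 ::= then stmt | then S A4 | then S | stmt A4 | stmt | A2 then | then; A2 ::= stmt then | A4 then | then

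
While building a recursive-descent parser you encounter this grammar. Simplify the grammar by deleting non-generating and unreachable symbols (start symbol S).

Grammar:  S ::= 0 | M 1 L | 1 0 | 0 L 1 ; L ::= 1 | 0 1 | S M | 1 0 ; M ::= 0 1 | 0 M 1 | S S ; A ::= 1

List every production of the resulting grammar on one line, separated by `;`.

S ::= 0 | M 1 L | 1 0 | 0 L 1; L ::= 1 | 0 1 | S M | 1 0; M ::= 0 1 | 0 M 1 | S S

Generating nonterminals: {A, L, M, S}.
Reachable from S after that: {L, M, S}.
Removed useless symbols: {A} and every production mentioning them.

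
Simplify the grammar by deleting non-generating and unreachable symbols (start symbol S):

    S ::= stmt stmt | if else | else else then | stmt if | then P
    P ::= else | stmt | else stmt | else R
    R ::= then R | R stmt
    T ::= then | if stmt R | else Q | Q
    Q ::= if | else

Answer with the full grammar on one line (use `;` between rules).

S ::= stmt stmt | if else | else else then | stmt if | then P; P ::= else | stmt | else stmt

Generating nonterminals: {P, Q, S, T}.
Reachable from S after that: {P, S}.
Removed useless symbols: {Q, R, T} and every production mentioning them.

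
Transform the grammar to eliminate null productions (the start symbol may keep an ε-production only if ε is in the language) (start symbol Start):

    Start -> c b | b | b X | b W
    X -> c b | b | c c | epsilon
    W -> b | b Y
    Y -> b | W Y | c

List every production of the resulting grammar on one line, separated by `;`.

Nullable nonterminals: {X}.
ε ∉ L(G), so no ε-production is kept.

Start -> c b | b | b X | b W; X -> c b | b | c c; W -> b | b Y; Y -> b | W Y | c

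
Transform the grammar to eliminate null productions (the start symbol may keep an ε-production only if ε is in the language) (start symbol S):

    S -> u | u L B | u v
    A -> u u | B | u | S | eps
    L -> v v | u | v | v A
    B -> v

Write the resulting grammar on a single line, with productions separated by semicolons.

Nullable set = {A}.
ε ∉ L(G), so no ε-production is kept.

S -> u | u L B | u v; A -> u u | B | u | S; L -> v v | u | v | v A; B -> v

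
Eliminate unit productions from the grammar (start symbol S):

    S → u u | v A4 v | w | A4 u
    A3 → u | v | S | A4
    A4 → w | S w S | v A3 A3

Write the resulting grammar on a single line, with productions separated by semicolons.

Unit pairs: A3 ⇒* {A4, S}.
For each unit pair (A, B), copy every non-unit production of B to A, then drop all unit productions.

S → u u | v A4 v | w | A4 u; A3 → w | S w S | v A3 A3 | u u | v A4 v | A4 u | u | v; A4 → w | S w S | v A3 A3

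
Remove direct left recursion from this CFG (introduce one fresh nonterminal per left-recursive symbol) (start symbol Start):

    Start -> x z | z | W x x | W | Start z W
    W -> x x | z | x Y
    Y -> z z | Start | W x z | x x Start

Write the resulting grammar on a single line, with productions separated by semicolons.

Left recursion appears on Start.
For Start: α = {z W}, β = {x z, z, W x x, W}. Rewrite as Start → β Start1 and Start1 → α Start1 | ε.

Start -> x z Start1 | z Start1 | W x x Start1 | W Start1; W -> x x | z | x Y; Y -> z z | Start | W x z | x x Start; Start1 -> z W Start1 | ε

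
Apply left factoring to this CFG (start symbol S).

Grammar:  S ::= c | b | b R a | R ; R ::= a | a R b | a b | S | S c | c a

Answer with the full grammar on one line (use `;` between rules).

S ::= c | R | b S'; R ::= c a | a R' | S R''; S' ::= ε | R a; R' ::= ε | R b | b; R'' ::= ε | c

S has alternatives sharing prefix 'b': factor to S → b S' with S' → ε | R a.
R has alternatives sharing prefix 'a': factor to R → a R' with R' → ε | R b | b.
R has alternatives sharing prefix 'S': factor to R → S R'' with R'' → ε | c.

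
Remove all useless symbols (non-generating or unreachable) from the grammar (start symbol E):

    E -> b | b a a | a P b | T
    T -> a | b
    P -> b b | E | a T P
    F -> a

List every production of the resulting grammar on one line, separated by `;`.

E -> b | b a a | a P b | T; T -> a | b; P -> b b | E | a T P

Generating nonterminals: {E, F, P, T}.
Reachable from E after that: {E, P, T}.
Removed useless symbols: {F} and every production mentioning them.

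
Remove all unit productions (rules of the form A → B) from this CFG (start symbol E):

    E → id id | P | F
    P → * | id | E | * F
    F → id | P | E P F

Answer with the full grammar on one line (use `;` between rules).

Unit pairs: E ⇒* {F, P}; F ⇒* {E, P}; P ⇒* {E, F}.
For each unit pair (A, B), copy every non-unit production of B to A, then drop all unit productions.

E → id id | * | id | * F | E P F; P → id id | * | id | * F | E P F; F → id id | id | E P F | * | * F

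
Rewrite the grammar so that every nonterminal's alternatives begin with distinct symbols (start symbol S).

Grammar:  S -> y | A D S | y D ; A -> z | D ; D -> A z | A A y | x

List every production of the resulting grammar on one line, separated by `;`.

S -> A D S | y S'; A -> z | D; D -> x | A D'; S' -> ε | D; D' -> z | A y

S has alternatives sharing prefix 'y': factor to S → y S' with S' → ε | D.
D has alternatives sharing prefix 'A': factor to D → A D' with D' → z | A y.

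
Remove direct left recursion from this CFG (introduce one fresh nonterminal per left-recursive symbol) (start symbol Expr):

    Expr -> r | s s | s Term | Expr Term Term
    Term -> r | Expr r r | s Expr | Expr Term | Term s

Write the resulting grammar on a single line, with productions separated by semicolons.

Left recursion appears on Expr, Term.
For Expr: α = {Term Term}, β = {r, s s, s Term}. Rewrite as Expr → β Expr1 and Expr1 → α Expr1 | ε.
For Term: α = {s}, β = {r, Expr r r, s Expr, Expr Term}. Rewrite as Term → β Term1 and Term1 → α Term1 | ε.

Expr -> r Expr1 | s s Expr1 | s Term Expr1; Term -> r Term1 | Expr r r Term1 | s Expr Term1 | Expr Term Term1; Expr1 -> Term Term Expr1 | ε; Term1 -> s Term1 | ε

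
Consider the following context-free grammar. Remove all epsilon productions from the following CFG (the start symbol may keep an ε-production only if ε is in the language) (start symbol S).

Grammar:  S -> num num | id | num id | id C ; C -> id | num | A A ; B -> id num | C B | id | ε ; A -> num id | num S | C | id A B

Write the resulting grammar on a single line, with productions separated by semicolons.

Nullable set = {B}.
ε ∉ L(G), so no ε-production is kept.
Expand every rule over subsets of its nullable positions: B → C B gives C B | C. A → id A B gives id A B | id A.

S -> num num | id | num id | id C; C -> id | num | A A; B -> id num | C B | C | id; A -> num id | num S | C | id A B | id A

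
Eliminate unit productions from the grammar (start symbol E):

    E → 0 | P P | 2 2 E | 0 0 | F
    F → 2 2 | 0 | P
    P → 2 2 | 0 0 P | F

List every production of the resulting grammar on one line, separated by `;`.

Unit pairs: E ⇒* {F, P}; F ⇒* {P}; P ⇒* {F}.
Replace each nonterminal's rules with the union of the non-unit rules of every nonterminal it unit-derives.

E → 0 | P P | 2 2 E | 0 0 | 2 2 | 0 0 P; F → 2 2 | 0 | 0 0 P; P → 2 2 | 0 | 0 0 P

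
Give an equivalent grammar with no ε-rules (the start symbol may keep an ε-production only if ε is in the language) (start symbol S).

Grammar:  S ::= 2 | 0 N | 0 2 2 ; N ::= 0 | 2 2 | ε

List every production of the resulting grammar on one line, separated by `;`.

S ::= 2 | 0 N | 0 | 0 2 2; N ::= 0 | 2 2

Nullable set = {N}.
ε ∉ L(G), so no ε-production is kept.
Add the nullable-subset variants: S → 0 N gives 0 N | 0.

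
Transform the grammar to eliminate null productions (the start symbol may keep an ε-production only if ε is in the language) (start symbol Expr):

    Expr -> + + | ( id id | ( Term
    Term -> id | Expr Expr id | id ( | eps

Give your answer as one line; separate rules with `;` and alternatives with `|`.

Expr -> + + | ( id id | ( Term | (; Term -> id | Expr Expr id | id (

The nullable symbols are {Term}.
ε ∉ L(G), so no ε-production is kept.
Add the nullable-subset variants: Expr → ( Term gives ( Term | (.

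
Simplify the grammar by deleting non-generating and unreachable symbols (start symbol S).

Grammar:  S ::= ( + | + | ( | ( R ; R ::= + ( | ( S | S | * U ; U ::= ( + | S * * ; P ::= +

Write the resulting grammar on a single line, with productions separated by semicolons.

S ::= ( + | + | ( | ( R; R ::= + ( | ( S | S | * U; U ::= ( + | S * *

Generating nonterminals: {P, R, S, U}.
Reachable from S after that: {R, S, U}.
Removed useless symbols: {P} and every production mentioning them.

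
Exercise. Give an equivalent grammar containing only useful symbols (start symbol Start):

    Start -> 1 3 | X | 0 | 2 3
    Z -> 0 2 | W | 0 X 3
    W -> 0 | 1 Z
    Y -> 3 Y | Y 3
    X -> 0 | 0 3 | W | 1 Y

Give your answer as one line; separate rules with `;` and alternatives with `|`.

Generating nonterminals: {Start, W, X, Z}.
Reachable from Start after that: {Start, W, X, Z}.
Removed useless symbols: {Y} and every production mentioning them.

Start -> 1 3 | X | 0 | 2 3; Z -> 0 2 | W | 0 X 3; W -> 0 | 1 Z; X -> 0 | 0 3 | W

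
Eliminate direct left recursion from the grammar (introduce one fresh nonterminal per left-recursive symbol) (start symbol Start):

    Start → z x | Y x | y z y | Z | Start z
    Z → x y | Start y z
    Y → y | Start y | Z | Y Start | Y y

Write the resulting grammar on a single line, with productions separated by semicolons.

Start, Y are directly left-recursive.
For Start: α = {z}, β = {z x, Y x, y z y, Z}. Rewrite as Start → β Start1 and Start1 → α Start1 | ε.
For Y: α = {Start, y}, β = {y, Start y, Z}. Rewrite as Y → β Y1 and Y1 → α Y1 | ε.

Start → z x Start1 | Y x Start1 | y z y Start1 | Z Start1; Z → x y | Start y z; Y → y Y1 | Start y Y1 | Z Y1; Start1 → z Start1 | eps; Y1 → Start Y1 | y Y1 | eps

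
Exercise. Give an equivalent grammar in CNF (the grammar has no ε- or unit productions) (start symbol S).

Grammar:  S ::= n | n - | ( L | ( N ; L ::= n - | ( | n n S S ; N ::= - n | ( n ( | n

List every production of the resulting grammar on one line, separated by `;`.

Introduce a nonterminal for each terminal appearing in a rule of length ≥ 2: X1 → n, X2 → -, X3 → (.
Binarize each right-hand side of length ≥ 3 by chaining fresh nonterminals (Y1, Y2, …): affected rules were L → X1 X1 S S; N → X3 X1 X3.

S ::= n | X1 X2 | X3 L | X3 N; L ::= X1 X2 | ( | X1 Y1; N ::= X2 X1 | X3 Y3 | n; X1 ::= n; X2 ::= -; X3 ::= (; Y1 ::= X1 Y2; Y2 ::= S S; Y3 ::= X1 X3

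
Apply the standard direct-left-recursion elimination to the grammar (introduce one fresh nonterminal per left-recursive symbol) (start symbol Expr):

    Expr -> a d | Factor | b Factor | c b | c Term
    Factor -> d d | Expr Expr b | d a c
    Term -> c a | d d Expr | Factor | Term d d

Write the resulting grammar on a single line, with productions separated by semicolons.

Expr -> a d | Factor | b Factor | c b | c Term; Factor -> d d | Expr Expr b | d a c; Term -> c a Term1 | d d Expr Term1 | Factor Term1; Term1 -> d d Term1 | ε

Left recursion appears on Term.
For Term: α = {d d}, β = {c a, d d Expr, Factor}. Rewrite as Term → β Term1 and Term1 → α Term1 | ε.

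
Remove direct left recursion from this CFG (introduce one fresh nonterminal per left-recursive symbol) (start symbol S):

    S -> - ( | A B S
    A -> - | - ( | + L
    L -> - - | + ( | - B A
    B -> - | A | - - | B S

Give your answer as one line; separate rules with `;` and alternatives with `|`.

S -> - ( | A B S; A -> - | - ( | + L; L -> - - | + ( | - B A; B -> - B' | A B' | - - B'; B' -> S B' | ε

Left recursion appears on B.
For B: α = {S}, β = {-, A, - -}. Rewrite as B → β B' and B' → α B' | ε.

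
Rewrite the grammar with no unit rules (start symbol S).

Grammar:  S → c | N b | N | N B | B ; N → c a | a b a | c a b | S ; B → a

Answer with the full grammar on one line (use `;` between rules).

S → a | c | N b | N B | c a | a b a | c a b; N → a | c | N b | N B | c a | a b a | c a b; B → a

Unit pairs: N ⇒* {B, S}; S ⇒* {B, N}.
Replace each nonterminal's rules with the union of the non-unit rules of every nonterminal it unit-derives.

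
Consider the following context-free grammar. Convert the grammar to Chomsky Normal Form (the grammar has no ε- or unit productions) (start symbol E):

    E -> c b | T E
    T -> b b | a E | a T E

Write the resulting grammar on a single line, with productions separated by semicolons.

Introduce a nonterminal for each terminal appearing in a rule of length ≥ 2: X1 → c, X2 → b, X3 → a.
Binarize each right-hand side of length ≥ 3 by chaining fresh nonterminals (Y1, Y2, …): affected rules were T → X3 T E.

E -> X1 X2 | T E; T -> X2 X2 | X3 E | X3 Y1; X1 -> c; X2 -> b; X3 -> a; Y1 -> T E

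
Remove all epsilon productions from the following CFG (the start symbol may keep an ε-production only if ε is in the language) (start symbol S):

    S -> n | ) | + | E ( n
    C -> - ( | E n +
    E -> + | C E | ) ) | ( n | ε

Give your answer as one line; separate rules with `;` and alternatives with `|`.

Nullable nonterminals: {E}.
ε ∉ L(G), so no ε-production is kept.
Expand every rule over subsets of its nullable positions: S → E ( n gives E ( n | ( n. C → E n + gives E n + | n +. E → C E gives C E | C.

S -> n | ) | + | E ( n | ( n; C -> - ( | E n + | n +; E -> + | C E | C | ) ) | ( n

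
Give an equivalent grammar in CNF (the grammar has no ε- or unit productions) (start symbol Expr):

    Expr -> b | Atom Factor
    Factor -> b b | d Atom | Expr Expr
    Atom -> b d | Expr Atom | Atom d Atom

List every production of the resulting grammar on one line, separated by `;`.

Expr -> b | Atom Factor; Factor -> X1 X1 | X2 Atom | Expr Expr; Atom -> X1 X2 | Expr Atom | Atom Y1; X1 -> b; X2 -> d; Y1 -> X2 Atom

Introduce a nonterminal for each terminal appearing in a rule of length ≥ 2: X1 → b, X2 → d.
Binarize each right-hand side of length ≥ 3 by chaining fresh nonterminals (Y1, Y2, …): affected rules were Atom → Atom X2 Atom.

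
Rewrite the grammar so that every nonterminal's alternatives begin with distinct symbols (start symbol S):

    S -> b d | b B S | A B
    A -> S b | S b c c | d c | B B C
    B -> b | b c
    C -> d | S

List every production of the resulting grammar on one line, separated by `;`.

S -> A B | b S'; A -> d c | B B C | S b A'; B -> b B'; C -> d | S; S' -> d | B S; A' -> ε | c c; B' -> ε | c

S has alternatives sharing prefix 'b': factor to S → b S' with S' → d | B S.
A has alternatives sharing prefix 'S b': factor to A → S b A' with A' → ε | c c.
B has alternatives sharing prefix 'b': factor to B → b B' with B' → ε | c.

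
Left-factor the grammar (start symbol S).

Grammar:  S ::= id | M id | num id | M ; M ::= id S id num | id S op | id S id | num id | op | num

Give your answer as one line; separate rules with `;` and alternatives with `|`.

S has alternatives sharing prefix 'M': factor to S → M S' with S' → id | ε.
M has alternatives sharing prefix 'id S': factor to M → id S M' with M' → id num | op | id.
M has alternatives sharing prefix 'num': factor to M → num M'' with M'' → id | ε.
M' has alternatives sharing prefix 'id': factor to M' → id M''' with M''' → num | ε.

S ::= id | num id | M S'; M ::= op | id S M' | num M''; S' ::= id | ε; M' ::= op | id M'''; M'' ::= id | ε; M''' ::= num | ε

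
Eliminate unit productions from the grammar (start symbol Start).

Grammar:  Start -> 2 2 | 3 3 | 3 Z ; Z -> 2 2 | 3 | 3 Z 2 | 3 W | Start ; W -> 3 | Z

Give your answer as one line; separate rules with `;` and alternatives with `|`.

Unit pairs: W ⇒* {Start, Z}; Z ⇒* {Start}.
Replace each nonterminal's rules with the union of the non-unit rules of every nonterminal it unit-derives.

Start -> 2 2 | 3 3 | 3 Z; Z -> 2 2 | 3 | 3 Z 2 | 3 W | 3 3 | 3 Z; W -> 2 2 | 3 | 3 Z 2 | 3 W | 3 3 | 3 Z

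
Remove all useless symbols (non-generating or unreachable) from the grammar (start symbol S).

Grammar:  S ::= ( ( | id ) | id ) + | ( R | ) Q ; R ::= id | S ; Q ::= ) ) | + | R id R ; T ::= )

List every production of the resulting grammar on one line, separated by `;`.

Generating nonterminals: {Q, R, S, T}.
Reachable from S after that: {Q, R, S}.
Removed useless symbols: {T} and every production mentioning them.

S ::= ( ( | id ) | id ) + | ( R | ) Q; R ::= id | S; Q ::= ) ) | + | R id R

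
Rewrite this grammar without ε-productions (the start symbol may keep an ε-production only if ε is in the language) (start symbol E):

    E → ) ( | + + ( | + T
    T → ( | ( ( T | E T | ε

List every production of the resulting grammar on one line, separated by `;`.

The nullable symbols are {T}.
ε ∉ L(G), so no ε-production is kept.
For each production, add variants omitting each subset of nullable occurrences: E → + T gives + T | +. T → ( ( T gives ( ( T | ( (. T → E T gives E T | E.

E → ) ( | + + ( | + T | +; T → ( | ( ( T | ( ( | E T | E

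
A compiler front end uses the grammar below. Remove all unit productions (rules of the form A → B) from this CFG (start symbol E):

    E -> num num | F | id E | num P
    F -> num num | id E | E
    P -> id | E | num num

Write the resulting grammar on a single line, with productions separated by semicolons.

E -> num num | id E | num P; F -> num num | id E | num P; P -> num num | id E | num P | id

Unit pairs: E ⇒* {F}; F ⇒* {E}; P ⇒* {E, F}.
Replace each nonterminal's rules with the union of the non-unit rules of every nonterminal it unit-derives.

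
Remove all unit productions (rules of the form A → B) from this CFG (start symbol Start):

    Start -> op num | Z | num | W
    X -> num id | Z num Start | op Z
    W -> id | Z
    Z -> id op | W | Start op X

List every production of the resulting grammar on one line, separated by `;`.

Start -> id op | Start op X | op num | num | id; X -> num id | Z num Start | op Z; W -> id op | Start op X | id; Z -> id op | Start op X | id

Unit pairs: Start ⇒* {W, Z}; W ⇒* {Z}; Z ⇒* {W}.
For every A with A ⇒* B via unit rules, add B's non-unit alternatives to A; then delete every rule of the form X → Y.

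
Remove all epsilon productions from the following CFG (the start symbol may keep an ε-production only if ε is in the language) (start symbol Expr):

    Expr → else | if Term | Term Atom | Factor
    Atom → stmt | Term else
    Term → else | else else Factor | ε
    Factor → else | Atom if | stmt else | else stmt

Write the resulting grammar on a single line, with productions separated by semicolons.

Expr → else | if Term | if | Term Atom | Atom | Factor; Atom → stmt | Term else | else; Term → else | else else Factor; Factor → else | Atom if | stmt else | else stmt

Nullable set = {Term}.
ε ∉ L(G), so no ε-production is kept.
For each production, add variants omitting each subset of nullable occurrences: Expr → if Term gives if Term | if. Expr → Term Atom gives Term Atom | Atom. Atom → Term else gives Term else | else.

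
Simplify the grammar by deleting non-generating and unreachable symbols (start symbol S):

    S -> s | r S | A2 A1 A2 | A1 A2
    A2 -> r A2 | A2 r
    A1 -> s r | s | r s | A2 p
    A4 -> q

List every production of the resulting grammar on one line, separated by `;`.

Generating nonterminals: {A1, A4, S}.
Reachable from S after that: {S}.
Removed useless symbols: {A1, A2, A4} and every production mentioning them.

S -> s | r S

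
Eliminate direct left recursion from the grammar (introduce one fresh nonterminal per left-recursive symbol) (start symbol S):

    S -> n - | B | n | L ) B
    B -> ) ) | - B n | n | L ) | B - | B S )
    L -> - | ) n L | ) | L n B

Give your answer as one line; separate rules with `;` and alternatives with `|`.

S -> n - | B | n | L ) B; B -> ) ) B' | - B n B' | n B' | L ) B'; L -> - L' | ) n L L' | ) L'; B' -> - B' | S ) B' | epsilon; L' -> n B L' | epsilon

Directly left-recursive nonterminals: B, L.
For B: α = {-, S )}, β = {) ), - B n, n, L )}. Rewrite as B → β B' and B' → α B' | ε.
For L: α = {n B}, β = {-, ) n L, )}. Rewrite as L → β L' and L' → α L' | ε.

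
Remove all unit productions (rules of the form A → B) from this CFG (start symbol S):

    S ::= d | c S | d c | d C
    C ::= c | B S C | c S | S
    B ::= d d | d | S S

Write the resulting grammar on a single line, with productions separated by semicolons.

Unit pairs: C ⇒* {S}.
Replace each nonterminal's rules with the union of the non-unit rules of every nonterminal it unit-derives.

S ::= d | c S | d c | d C; C ::= c | B S C | c S | d | d c | d C; B ::= d d | d | S S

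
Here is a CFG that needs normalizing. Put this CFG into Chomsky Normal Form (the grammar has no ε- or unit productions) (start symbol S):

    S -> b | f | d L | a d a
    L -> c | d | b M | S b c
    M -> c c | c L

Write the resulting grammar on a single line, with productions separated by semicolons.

S -> b | f | X1 L | X2 Y1; L -> c | d | X3 M | S Y2; M -> X4 X4 | X4 L; X1 -> d; X2 -> a; X3 -> b; X4 -> c; Y1 -> X1 X2; Y2 -> X3 X4

Introduce a nonterminal for each terminal appearing in a rule of length ≥ 2: X1 → d, X2 → a, X3 → b, X4 → c.
Binarize each right-hand side of length ≥ 3 by chaining fresh nonterminals (Y1, Y2, …): affected rules were S → X2 X1 X2; L → S X3 X4.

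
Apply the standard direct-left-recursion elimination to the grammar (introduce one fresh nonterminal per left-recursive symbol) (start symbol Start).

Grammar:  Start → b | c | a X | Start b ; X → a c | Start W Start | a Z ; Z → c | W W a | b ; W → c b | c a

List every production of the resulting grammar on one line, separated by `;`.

Directly left-recursive nonterminal: Start.
For Start: α = {b}, β = {b, c, a X}. Rewrite as Start → β Start1 and Start1 → α Start1 | ε.

Start → b Start1 | c Start1 | a X Start1; X → a c | Start W Start | a Z; Z → c | W W a | b; W → c b | c a; Start1 → b Start1 | epsilon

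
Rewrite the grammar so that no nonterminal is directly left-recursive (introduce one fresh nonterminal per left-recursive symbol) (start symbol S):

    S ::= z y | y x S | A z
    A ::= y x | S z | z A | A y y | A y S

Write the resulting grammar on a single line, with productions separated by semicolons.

Left recursion appears on A.
For A: α = {y y, y S}, β = {y x, S z, z A}. Rewrite as A → β A' and A' → α A' | ε.

S ::= z y | y x S | A z; A ::= y x A' | S z A' | z A A'; A' ::= y y A' | y S A' | ε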